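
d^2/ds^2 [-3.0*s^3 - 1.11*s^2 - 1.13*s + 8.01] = -18.0*s - 2.22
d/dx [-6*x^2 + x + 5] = 1 - 12*x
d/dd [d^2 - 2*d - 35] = 2*d - 2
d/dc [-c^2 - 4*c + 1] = -2*c - 4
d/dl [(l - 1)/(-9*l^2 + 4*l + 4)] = (9*l^2 - 18*l + 8)/(81*l^4 - 72*l^3 - 56*l^2 + 32*l + 16)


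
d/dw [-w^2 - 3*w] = -2*w - 3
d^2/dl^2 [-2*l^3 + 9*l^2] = 18 - 12*l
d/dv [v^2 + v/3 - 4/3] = 2*v + 1/3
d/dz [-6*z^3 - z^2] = 2*z*(-9*z - 1)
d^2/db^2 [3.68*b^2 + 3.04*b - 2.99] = 7.36000000000000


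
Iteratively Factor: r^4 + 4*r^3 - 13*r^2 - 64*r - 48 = (r + 4)*(r^3 - 13*r - 12) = (r + 3)*(r + 4)*(r^2 - 3*r - 4) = (r + 1)*(r + 3)*(r + 4)*(r - 4)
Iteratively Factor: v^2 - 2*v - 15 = (v + 3)*(v - 5)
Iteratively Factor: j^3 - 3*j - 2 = (j + 1)*(j^2 - j - 2) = (j - 2)*(j + 1)*(j + 1)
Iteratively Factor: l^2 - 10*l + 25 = (l - 5)*(l - 5)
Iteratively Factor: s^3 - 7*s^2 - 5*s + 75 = (s + 3)*(s^2 - 10*s + 25) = (s - 5)*(s + 3)*(s - 5)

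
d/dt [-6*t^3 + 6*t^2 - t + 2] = -18*t^2 + 12*t - 1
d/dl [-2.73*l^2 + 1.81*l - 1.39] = 1.81 - 5.46*l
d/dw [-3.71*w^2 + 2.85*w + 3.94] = 2.85 - 7.42*w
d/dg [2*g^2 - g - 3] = 4*g - 1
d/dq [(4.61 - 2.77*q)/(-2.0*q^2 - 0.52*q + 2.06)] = (-5.54*q^2 + 18.44*q - 3.309)/(4.0*q^4 + 2.08*q^3 - 7.9696*q^2 - 2.1424*q + 4.2436)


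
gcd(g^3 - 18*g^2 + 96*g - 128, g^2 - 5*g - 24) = g - 8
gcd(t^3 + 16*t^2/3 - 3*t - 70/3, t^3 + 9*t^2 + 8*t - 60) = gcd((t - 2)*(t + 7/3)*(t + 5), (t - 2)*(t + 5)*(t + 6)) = t^2 + 3*t - 10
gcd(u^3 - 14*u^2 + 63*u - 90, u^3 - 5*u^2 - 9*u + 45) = u^2 - 8*u + 15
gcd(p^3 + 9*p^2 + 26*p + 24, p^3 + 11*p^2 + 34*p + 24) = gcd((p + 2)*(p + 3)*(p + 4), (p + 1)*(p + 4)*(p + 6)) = p + 4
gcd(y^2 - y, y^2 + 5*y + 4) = 1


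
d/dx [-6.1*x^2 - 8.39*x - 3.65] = -12.2*x - 8.39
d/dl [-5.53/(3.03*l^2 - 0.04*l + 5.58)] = (33.5118*l - 0.2212)/(3.03*l^2 - 0.04*l + 5.58)^2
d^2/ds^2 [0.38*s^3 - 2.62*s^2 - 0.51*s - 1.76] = 2.28*s - 5.24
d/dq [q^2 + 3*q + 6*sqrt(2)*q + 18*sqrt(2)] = 2*q + 3 + 6*sqrt(2)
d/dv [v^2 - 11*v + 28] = 2*v - 11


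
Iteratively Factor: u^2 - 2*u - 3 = (u - 3)*(u + 1)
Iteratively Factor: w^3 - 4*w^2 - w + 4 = (w - 1)*(w^2 - 3*w - 4) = (w - 4)*(w - 1)*(w + 1)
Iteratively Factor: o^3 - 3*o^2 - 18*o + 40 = (o - 2)*(o^2 - o - 20) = (o - 2)*(o + 4)*(o - 5)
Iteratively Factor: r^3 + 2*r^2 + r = (r + 1)*(r^2 + r) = r*(r + 1)*(r + 1)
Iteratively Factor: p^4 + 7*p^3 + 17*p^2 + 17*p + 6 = (p + 2)*(p^3 + 5*p^2 + 7*p + 3) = (p + 1)*(p + 2)*(p^2 + 4*p + 3) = (p + 1)*(p + 2)*(p + 3)*(p + 1)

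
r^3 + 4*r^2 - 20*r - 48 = (r - 4)*(r + 2)*(r + 6)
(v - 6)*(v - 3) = v^2 - 9*v + 18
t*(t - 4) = t^2 - 4*t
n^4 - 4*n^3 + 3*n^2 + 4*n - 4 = (n - 2)^2*(n - 1)*(n + 1)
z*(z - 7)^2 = z^3 - 14*z^2 + 49*z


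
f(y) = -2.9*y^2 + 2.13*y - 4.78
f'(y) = 2.13 - 5.8*y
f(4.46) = -52.97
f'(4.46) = -23.74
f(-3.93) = -57.94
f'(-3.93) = 24.92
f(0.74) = -4.79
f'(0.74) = -2.16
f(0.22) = -4.45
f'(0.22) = 0.85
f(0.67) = -4.65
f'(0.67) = -1.76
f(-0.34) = -5.84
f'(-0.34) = 4.10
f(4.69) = -58.58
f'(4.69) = -25.07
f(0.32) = -4.40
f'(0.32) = 0.27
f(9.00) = -220.51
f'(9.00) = -50.07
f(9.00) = -220.51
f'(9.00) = -50.07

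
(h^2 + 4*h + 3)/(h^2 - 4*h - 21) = (h + 1)/(h - 7)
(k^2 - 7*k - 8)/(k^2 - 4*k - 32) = (k + 1)/(k + 4)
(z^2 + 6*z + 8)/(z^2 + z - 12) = (z + 2)/(z - 3)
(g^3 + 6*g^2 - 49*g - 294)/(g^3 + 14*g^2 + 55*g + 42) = (g - 7)/(g + 1)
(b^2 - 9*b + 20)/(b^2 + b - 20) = (b - 5)/(b + 5)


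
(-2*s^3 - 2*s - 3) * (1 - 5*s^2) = 10*s^5 + 8*s^3 + 15*s^2 - 2*s - 3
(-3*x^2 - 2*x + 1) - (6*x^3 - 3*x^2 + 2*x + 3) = -6*x^3 - 4*x - 2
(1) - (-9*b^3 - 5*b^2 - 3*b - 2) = 9*b^3 + 5*b^2 + 3*b + 3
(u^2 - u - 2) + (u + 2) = u^2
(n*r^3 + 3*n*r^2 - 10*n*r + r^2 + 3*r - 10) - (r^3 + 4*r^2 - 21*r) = n*r^3 + 3*n*r^2 - 10*n*r - r^3 - 3*r^2 + 24*r - 10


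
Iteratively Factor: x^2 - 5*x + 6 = (x - 3)*(x - 2)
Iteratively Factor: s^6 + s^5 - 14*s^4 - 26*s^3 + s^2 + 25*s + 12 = (s + 1)*(s^5 - 14*s^3 - 12*s^2 + 13*s + 12) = (s + 1)^2*(s^4 - s^3 - 13*s^2 + s + 12) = (s - 4)*(s + 1)^2*(s^3 + 3*s^2 - s - 3) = (s - 4)*(s + 1)^3*(s^2 + 2*s - 3) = (s - 4)*(s + 1)^3*(s + 3)*(s - 1)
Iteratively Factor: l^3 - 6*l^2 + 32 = (l - 4)*(l^2 - 2*l - 8) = (l - 4)*(l + 2)*(l - 4)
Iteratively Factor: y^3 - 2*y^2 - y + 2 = (y + 1)*(y^2 - 3*y + 2) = (y - 1)*(y + 1)*(y - 2)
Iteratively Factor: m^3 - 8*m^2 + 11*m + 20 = (m - 5)*(m^2 - 3*m - 4) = (m - 5)*(m - 4)*(m + 1)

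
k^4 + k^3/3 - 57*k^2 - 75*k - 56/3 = (k - 8)*(k + 1/3)*(k + 1)*(k + 7)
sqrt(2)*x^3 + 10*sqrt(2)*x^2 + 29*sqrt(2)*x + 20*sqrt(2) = (x + 4)*(x + 5)*(sqrt(2)*x + sqrt(2))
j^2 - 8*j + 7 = (j - 7)*(j - 1)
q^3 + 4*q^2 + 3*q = q*(q + 1)*(q + 3)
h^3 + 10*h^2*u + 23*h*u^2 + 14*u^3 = (h + u)*(h + 2*u)*(h + 7*u)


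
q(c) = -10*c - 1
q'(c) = -10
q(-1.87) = 17.70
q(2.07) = -21.70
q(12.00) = -121.00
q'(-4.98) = -10.00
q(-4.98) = 48.80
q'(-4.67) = -10.00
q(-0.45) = 3.50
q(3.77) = -38.70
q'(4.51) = -10.00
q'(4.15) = -10.00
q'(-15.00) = -10.00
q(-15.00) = 149.00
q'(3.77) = -10.00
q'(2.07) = -10.00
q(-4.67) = 45.70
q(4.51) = -46.10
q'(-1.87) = -10.00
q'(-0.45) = -10.00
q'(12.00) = -10.00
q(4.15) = -42.50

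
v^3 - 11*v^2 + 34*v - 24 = (v - 6)*(v - 4)*(v - 1)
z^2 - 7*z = z*(z - 7)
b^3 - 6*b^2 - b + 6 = (b - 6)*(b - 1)*(b + 1)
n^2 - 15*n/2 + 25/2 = (n - 5)*(n - 5/2)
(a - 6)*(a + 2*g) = a^2 + 2*a*g - 6*a - 12*g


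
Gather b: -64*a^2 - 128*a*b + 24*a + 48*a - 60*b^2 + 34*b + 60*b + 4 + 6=-64*a^2 + 72*a - 60*b^2 + b*(94 - 128*a) + 10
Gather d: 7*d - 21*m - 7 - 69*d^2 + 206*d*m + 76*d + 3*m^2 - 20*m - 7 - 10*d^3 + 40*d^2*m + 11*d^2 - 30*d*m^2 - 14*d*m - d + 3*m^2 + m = -10*d^3 + d^2*(40*m - 58) + d*(-30*m^2 + 192*m + 82) + 6*m^2 - 40*m - 14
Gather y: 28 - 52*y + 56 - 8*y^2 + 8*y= -8*y^2 - 44*y + 84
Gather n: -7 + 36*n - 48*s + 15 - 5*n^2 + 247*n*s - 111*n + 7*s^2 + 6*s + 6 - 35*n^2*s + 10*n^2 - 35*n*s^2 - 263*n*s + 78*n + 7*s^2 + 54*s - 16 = n^2*(5 - 35*s) + n*(-35*s^2 - 16*s + 3) + 14*s^2 + 12*s - 2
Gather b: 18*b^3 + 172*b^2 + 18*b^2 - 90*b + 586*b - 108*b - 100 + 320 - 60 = 18*b^3 + 190*b^2 + 388*b + 160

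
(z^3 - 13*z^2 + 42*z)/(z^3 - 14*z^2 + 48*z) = (z - 7)/(z - 8)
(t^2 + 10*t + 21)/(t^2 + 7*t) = (t + 3)/t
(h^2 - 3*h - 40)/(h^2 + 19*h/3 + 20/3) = 3*(h - 8)/(3*h + 4)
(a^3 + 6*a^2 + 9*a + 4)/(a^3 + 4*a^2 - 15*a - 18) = (a^2 + 5*a + 4)/(a^2 + 3*a - 18)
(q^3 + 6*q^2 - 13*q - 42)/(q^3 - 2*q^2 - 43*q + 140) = (q^2 - q - 6)/(q^2 - 9*q + 20)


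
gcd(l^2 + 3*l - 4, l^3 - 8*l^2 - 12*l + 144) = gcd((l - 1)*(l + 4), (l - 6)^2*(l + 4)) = l + 4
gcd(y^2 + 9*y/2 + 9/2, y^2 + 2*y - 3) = y + 3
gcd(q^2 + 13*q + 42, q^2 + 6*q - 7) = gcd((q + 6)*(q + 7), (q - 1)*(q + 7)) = q + 7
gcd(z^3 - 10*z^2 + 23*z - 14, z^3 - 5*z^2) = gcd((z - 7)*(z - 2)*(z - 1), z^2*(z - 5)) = 1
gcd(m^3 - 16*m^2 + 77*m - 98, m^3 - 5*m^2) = 1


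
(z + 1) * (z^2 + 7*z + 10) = z^3 + 8*z^2 + 17*z + 10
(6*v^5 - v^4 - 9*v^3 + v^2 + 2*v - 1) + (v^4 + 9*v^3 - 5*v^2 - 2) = 6*v^5 - 4*v^2 + 2*v - 3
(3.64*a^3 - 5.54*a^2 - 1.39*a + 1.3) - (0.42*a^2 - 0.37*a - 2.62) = 3.64*a^3 - 5.96*a^2 - 1.02*a + 3.92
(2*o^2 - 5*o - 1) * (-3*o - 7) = -6*o^3 + o^2 + 38*o + 7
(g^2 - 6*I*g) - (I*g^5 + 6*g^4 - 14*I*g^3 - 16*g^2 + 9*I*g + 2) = -I*g^5 - 6*g^4 + 14*I*g^3 + 17*g^2 - 15*I*g - 2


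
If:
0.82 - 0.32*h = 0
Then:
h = 2.56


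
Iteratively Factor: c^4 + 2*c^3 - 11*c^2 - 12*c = (c - 3)*(c^3 + 5*c^2 + 4*c) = (c - 3)*(c + 4)*(c^2 + c) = (c - 3)*(c + 1)*(c + 4)*(c)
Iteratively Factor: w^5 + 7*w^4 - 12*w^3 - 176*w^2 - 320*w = (w + 4)*(w^4 + 3*w^3 - 24*w^2 - 80*w) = (w + 4)^2*(w^3 - w^2 - 20*w) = (w - 5)*(w + 4)^2*(w^2 + 4*w) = (w - 5)*(w + 4)^3*(w)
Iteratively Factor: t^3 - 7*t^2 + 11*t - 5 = (t - 1)*(t^2 - 6*t + 5) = (t - 1)^2*(t - 5)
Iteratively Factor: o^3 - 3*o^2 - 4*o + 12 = (o - 3)*(o^2 - 4) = (o - 3)*(o - 2)*(o + 2)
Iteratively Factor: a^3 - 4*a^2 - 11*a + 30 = (a - 2)*(a^2 - 2*a - 15) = (a - 2)*(a + 3)*(a - 5)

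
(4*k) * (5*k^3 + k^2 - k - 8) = 20*k^4 + 4*k^3 - 4*k^2 - 32*k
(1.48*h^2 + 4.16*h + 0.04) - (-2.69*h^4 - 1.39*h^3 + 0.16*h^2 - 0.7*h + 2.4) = 2.69*h^4 + 1.39*h^3 + 1.32*h^2 + 4.86*h - 2.36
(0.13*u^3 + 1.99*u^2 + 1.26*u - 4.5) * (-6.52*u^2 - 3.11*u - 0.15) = -0.8476*u^5 - 13.3791*u^4 - 14.4236*u^3 + 25.1229*u^2 + 13.806*u + 0.675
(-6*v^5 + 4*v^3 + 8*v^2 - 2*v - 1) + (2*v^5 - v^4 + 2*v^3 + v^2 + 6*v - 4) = -4*v^5 - v^4 + 6*v^3 + 9*v^2 + 4*v - 5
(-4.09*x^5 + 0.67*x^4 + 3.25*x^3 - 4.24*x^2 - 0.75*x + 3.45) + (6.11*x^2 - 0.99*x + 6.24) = -4.09*x^5 + 0.67*x^4 + 3.25*x^3 + 1.87*x^2 - 1.74*x + 9.69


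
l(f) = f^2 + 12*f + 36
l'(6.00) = 24.00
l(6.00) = 144.00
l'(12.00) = 36.00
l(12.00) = 324.00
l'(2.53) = 17.06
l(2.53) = 72.76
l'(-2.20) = 7.60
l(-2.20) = 14.44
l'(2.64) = 17.28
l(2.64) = 74.65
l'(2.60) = 17.20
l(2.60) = 73.96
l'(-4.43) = 3.14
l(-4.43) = 2.46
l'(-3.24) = 5.52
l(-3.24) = 7.62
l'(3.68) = 19.36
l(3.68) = 93.70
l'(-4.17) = 3.66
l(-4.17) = 3.35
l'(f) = 2*f + 12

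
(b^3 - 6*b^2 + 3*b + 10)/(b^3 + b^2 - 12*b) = (b^3 - 6*b^2 + 3*b + 10)/(b*(b^2 + b - 12))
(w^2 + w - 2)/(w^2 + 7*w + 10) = (w - 1)/(w + 5)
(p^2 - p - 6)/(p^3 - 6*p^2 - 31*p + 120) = (p + 2)/(p^2 - 3*p - 40)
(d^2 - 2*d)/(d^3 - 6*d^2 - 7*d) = (2 - d)/(-d^2 + 6*d + 7)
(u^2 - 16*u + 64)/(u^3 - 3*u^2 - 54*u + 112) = (u - 8)/(u^2 + 5*u - 14)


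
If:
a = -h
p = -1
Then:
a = -h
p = -1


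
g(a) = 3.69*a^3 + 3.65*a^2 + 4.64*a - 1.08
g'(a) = 11.07*a^2 + 7.3*a + 4.64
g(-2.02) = -25.97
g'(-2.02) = 35.06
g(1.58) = 29.92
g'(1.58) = 43.81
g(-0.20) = -1.89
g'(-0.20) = 3.62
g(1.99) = 51.69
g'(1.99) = 63.01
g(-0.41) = -2.62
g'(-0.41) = 3.51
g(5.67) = 815.20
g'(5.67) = 401.92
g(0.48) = 2.40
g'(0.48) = 10.69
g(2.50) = 90.99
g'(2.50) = 92.08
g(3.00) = 145.32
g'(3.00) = 126.17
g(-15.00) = -11703.18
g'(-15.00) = 2385.89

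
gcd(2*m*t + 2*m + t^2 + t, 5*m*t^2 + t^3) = 1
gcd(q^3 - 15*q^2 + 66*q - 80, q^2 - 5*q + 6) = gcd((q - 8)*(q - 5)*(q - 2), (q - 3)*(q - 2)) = q - 2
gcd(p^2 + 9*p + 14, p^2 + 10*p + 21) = p + 7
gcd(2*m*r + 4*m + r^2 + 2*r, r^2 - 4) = r + 2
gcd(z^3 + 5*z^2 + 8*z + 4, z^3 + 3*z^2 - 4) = z^2 + 4*z + 4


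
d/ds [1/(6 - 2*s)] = 1/(2*(s - 3)^2)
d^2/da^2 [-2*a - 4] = 0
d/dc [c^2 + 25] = 2*c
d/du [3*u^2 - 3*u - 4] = 6*u - 3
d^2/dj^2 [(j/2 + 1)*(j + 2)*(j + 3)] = 3*j + 7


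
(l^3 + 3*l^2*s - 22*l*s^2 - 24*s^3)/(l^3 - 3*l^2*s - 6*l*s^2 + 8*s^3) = (-l^2 - 7*l*s - 6*s^2)/(-l^2 - l*s + 2*s^2)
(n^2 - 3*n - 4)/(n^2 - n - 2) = (n - 4)/(n - 2)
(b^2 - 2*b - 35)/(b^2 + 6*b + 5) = (b - 7)/(b + 1)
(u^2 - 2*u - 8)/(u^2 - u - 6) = (u - 4)/(u - 3)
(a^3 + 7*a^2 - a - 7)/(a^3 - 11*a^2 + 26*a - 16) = (a^2 + 8*a + 7)/(a^2 - 10*a + 16)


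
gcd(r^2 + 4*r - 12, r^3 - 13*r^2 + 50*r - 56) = r - 2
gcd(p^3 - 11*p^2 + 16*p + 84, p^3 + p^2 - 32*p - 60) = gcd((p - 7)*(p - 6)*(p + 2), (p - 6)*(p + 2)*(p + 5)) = p^2 - 4*p - 12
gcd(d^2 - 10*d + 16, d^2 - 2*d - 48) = d - 8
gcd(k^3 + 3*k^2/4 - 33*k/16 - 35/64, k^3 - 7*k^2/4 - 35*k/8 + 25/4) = k - 5/4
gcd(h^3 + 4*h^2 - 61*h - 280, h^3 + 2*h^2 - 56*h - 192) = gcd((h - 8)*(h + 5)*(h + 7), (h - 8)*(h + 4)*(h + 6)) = h - 8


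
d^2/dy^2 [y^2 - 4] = 2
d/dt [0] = 0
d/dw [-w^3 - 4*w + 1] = -3*w^2 - 4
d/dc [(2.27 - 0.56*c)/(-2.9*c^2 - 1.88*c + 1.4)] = (-1.624*c^2 + 13.166*c + 3.4836)/(8.41*c^4 + 10.904*c^3 - 4.5856*c^2 - 5.264*c + 1.96)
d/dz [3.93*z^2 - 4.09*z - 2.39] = 7.86*z - 4.09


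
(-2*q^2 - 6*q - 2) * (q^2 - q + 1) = -2*q^4 - 4*q^3 + 2*q^2 - 4*q - 2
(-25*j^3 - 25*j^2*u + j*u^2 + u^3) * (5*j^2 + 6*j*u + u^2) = -125*j^5 - 275*j^4*u - 170*j^3*u^2 - 14*j^2*u^3 + 7*j*u^4 + u^5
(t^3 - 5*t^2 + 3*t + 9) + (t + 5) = t^3 - 5*t^2 + 4*t + 14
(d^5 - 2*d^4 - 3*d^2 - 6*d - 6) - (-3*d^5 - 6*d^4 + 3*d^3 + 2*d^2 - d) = 4*d^5 + 4*d^4 - 3*d^3 - 5*d^2 - 5*d - 6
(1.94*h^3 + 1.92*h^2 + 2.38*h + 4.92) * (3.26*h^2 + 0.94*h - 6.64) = 6.3244*h^5 + 8.0828*h^4 - 3.318*h^3 + 5.5276*h^2 - 11.1784*h - 32.6688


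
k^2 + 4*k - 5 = (k - 1)*(k + 5)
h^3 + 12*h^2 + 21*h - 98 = (h - 2)*(h + 7)^2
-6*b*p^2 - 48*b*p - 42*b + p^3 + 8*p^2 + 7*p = (-6*b + p)*(p + 1)*(p + 7)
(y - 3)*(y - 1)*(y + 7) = y^3 + 3*y^2 - 25*y + 21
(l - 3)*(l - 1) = l^2 - 4*l + 3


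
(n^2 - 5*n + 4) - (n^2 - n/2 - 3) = 7 - 9*n/2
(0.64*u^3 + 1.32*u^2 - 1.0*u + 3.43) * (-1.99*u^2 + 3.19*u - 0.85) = -1.2736*u^5 - 0.5852*u^4 + 5.6568*u^3 - 11.1377*u^2 + 11.7917*u - 2.9155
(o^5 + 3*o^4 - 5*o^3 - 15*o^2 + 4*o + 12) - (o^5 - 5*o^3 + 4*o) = 3*o^4 - 15*o^2 + 12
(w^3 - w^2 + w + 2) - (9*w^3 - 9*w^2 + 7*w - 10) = -8*w^3 + 8*w^2 - 6*w + 12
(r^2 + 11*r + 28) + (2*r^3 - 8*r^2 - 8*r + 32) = 2*r^3 - 7*r^2 + 3*r + 60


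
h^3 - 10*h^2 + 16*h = h*(h - 8)*(h - 2)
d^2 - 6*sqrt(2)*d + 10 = (d - 5*sqrt(2))*(d - sqrt(2))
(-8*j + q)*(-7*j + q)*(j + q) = 56*j^3 + 41*j^2*q - 14*j*q^2 + q^3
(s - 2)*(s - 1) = s^2 - 3*s + 2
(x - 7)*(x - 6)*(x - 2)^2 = x^4 - 17*x^3 + 98*x^2 - 220*x + 168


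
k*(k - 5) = k^2 - 5*k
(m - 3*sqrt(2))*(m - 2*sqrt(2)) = m^2 - 5*sqrt(2)*m + 12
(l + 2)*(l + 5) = l^2 + 7*l + 10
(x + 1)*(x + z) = x^2 + x*z + x + z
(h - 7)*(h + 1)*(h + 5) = h^3 - h^2 - 37*h - 35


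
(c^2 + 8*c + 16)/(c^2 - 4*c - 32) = (c + 4)/(c - 8)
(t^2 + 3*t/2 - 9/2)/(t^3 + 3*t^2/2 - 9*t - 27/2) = (2*t - 3)/(2*t^2 - 3*t - 9)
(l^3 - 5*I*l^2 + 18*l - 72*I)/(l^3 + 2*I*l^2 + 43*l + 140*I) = (l^2 - 9*I*l - 18)/(l^2 - 2*I*l + 35)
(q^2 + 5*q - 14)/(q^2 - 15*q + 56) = (q^2 + 5*q - 14)/(q^2 - 15*q + 56)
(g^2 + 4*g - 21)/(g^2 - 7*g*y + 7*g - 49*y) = (3 - g)/(-g + 7*y)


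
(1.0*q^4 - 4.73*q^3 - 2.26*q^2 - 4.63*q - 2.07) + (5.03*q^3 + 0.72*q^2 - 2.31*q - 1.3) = 1.0*q^4 + 0.3*q^3 - 1.54*q^2 - 6.94*q - 3.37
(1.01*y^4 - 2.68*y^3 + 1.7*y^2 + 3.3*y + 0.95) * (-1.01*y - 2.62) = -1.0201*y^5 + 0.0606*y^4 + 5.3046*y^3 - 7.787*y^2 - 9.6055*y - 2.489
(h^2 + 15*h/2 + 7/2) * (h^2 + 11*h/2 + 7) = h^4 + 13*h^3 + 207*h^2/4 + 287*h/4 + 49/2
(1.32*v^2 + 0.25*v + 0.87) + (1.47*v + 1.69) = 1.32*v^2 + 1.72*v + 2.56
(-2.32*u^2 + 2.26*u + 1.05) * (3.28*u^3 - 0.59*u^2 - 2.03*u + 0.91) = -7.6096*u^5 + 8.7816*u^4 + 6.8202*u^3 - 7.3185*u^2 - 0.0749*u + 0.9555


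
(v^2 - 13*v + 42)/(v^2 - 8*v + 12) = (v - 7)/(v - 2)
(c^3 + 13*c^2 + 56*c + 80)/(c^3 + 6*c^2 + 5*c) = (c^2 + 8*c + 16)/(c*(c + 1))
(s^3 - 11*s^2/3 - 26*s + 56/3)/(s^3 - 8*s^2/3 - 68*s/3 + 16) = (s - 7)/(s - 6)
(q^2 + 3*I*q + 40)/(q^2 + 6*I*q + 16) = (q - 5*I)/(q - 2*I)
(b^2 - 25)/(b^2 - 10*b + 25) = (b + 5)/(b - 5)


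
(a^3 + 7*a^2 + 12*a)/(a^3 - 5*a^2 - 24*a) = (a + 4)/(a - 8)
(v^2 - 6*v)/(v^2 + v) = (v - 6)/(v + 1)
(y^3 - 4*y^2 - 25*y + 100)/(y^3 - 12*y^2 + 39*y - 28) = (y^2 - 25)/(y^2 - 8*y + 7)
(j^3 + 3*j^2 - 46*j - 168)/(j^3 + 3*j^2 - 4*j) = (j^2 - j - 42)/(j*(j - 1))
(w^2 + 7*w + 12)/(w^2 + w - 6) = (w + 4)/(w - 2)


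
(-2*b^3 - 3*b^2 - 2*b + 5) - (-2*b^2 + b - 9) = -2*b^3 - b^2 - 3*b + 14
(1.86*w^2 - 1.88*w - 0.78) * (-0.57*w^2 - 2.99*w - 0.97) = -1.0602*w^4 - 4.4898*w^3 + 4.2616*w^2 + 4.1558*w + 0.7566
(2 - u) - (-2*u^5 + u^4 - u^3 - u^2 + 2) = 2*u^5 - u^4 + u^3 + u^2 - u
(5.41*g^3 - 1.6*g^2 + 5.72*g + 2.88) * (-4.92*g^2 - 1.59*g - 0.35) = -26.6172*g^5 - 0.729900000000001*g^4 - 27.4919*g^3 - 22.7044*g^2 - 6.5812*g - 1.008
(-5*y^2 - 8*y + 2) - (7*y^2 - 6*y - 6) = -12*y^2 - 2*y + 8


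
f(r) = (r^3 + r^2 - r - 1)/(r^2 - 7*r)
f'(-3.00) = 0.44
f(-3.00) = -0.53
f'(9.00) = -12.72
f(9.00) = 44.44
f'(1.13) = -0.70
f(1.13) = -0.09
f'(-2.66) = 0.39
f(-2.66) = -0.39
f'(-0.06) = -39.78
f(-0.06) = -2.21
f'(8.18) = -38.40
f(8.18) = 62.69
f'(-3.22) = 0.46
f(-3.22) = -0.63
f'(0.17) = -5.12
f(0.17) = 0.98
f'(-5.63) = 0.65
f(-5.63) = -2.00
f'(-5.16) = 0.62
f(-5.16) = -1.70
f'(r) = (7 - 2*r)*(r^3 + r^2 - r - 1)/(r^2 - 7*r)^2 + (3*r^2 + 2*r - 1)/(r^2 - 7*r)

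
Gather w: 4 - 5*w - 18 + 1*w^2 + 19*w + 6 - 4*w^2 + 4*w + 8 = -3*w^2 + 18*w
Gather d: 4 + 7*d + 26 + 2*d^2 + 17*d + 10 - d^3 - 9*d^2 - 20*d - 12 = -d^3 - 7*d^2 + 4*d + 28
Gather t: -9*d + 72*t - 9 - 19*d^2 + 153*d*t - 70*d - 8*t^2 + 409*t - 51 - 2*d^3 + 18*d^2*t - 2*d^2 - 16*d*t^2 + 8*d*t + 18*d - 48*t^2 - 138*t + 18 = -2*d^3 - 21*d^2 - 61*d + t^2*(-16*d - 56) + t*(18*d^2 + 161*d + 343) - 42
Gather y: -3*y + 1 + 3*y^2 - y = 3*y^2 - 4*y + 1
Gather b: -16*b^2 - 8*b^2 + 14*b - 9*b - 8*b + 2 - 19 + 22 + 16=-24*b^2 - 3*b + 21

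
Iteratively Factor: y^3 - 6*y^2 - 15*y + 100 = (y - 5)*(y^2 - y - 20) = (y - 5)*(y + 4)*(y - 5)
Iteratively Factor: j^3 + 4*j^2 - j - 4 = (j - 1)*(j^2 + 5*j + 4) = (j - 1)*(j + 1)*(j + 4)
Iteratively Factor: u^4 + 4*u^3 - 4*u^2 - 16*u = (u - 2)*(u^3 + 6*u^2 + 8*u) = u*(u - 2)*(u^2 + 6*u + 8) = u*(u - 2)*(u + 2)*(u + 4)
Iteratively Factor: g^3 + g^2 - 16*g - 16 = (g - 4)*(g^2 + 5*g + 4) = (g - 4)*(g + 4)*(g + 1)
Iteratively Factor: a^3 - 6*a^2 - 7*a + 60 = (a + 3)*(a^2 - 9*a + 20) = (a - 5)*(a + 3)*(a - 4)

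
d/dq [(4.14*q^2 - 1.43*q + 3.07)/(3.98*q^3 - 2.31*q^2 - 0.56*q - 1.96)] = (-16.4772*q^4 + 11.3828*q^3 - 42.2775*q^2 - 2.0454*q + 4.522)/(15.8404*q^6 - 18.3876*q^5 + 0.8785*q^4 - 13.0144*q^3 + 9.3688*q^2 + 2.1952*q + 3.8416)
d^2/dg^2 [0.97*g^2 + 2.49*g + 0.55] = 1.94000000000000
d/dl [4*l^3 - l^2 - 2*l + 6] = 12*l^2 - 2*l - 2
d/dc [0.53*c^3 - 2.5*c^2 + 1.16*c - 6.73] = 1.59*c^2 - 5.0*c + 1.16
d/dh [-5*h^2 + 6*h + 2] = 6 - 10*h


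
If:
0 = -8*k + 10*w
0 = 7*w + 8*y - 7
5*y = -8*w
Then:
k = -175/116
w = -35/29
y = 56/29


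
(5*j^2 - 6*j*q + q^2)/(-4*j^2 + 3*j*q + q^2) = (-5*j + q)/(4*j + q)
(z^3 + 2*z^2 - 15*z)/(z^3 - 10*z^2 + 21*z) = (z + 5)/(z - 7)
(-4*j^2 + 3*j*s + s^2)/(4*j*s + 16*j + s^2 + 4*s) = (-j + s)/(s + 4)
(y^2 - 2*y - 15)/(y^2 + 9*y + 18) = (y - 5)/(y + 6)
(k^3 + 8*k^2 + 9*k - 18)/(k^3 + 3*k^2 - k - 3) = (k + 6)/(k + 1)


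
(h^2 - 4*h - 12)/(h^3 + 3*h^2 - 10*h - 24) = (h - 6)/(h^2 + h - 12)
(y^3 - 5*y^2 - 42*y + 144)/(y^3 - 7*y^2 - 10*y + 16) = (y^2 + 3*y - 18)/(y^2 + y - 2)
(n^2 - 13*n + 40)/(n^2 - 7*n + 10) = (n - 8)/(n - 2)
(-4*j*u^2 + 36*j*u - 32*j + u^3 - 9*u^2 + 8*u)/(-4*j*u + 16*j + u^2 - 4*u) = (u^2 - 9*u + 8)/(u - 4)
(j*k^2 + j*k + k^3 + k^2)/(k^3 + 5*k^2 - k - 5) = k*(j + k)/(k^2 + 4*k - 5)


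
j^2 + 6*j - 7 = (j - 1)*(j + 7)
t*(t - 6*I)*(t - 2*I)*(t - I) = t^4 - 9*I*t^3 - 20*t^2 + 12*I*t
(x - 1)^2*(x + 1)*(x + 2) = x^4 + x^3 - 3*x^2 - x + 2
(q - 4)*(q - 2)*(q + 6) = q^3 - 28*q + 48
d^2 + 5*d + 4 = (d + 1)*(d + 4)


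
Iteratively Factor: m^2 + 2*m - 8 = (m - 2)*(m + 4)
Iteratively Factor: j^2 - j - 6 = (j + 2)*(j - 3)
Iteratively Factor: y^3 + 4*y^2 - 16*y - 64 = (y + 4)*(y^2 - 16) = (y + 4)^2*(y - 4)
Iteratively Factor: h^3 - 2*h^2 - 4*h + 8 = (h - 2)*(h^2 - 4) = (h - 2)*(h + 2)*(h - 2)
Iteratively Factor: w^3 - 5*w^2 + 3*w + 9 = (w + 1)*(w^2 - 6*w + 9) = (w - 3)*(w + 1)*(w - 3)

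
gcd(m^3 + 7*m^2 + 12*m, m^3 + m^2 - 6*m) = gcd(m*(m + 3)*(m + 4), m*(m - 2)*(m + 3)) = m^2 + 3*m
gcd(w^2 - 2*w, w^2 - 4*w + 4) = w - 2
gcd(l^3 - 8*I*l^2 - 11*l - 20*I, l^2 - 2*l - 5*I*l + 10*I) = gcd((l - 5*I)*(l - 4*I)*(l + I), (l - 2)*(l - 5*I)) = l - 5*I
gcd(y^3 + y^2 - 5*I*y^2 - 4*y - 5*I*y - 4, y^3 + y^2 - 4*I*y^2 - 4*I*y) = y^2 + y*(1 - 4*I) - 4*I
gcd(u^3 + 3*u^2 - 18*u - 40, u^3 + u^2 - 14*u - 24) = u^2 - 2*u - 8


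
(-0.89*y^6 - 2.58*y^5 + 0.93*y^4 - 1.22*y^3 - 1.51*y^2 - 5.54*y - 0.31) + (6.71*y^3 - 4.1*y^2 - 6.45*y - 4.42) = -0.89*y^6 - 2.58*y^5 + 0.93*y^4 + 5.49*y^3 - 5.61*y^2 - 11.99*y - 4.73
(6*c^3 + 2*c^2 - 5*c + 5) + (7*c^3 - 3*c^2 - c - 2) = 13*c^3 - c^2 - 6*c + 3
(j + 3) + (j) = 2*j + 3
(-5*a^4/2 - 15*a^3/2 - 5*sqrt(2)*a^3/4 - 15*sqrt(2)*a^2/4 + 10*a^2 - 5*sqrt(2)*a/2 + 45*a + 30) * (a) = -5*a^5/2 - 15*a^4/2 - 5*sqrt(2)*a^4/4 - 15*sqrt(2)*a^3/4 + 10*a^3 - 5*sqrt(2)*a^2/2 + 45*a^2 + 30*a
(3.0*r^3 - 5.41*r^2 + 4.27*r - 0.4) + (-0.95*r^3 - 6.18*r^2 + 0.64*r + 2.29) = 2.05*r^3 - 11.59*r^2 + 4.91*r + 1.89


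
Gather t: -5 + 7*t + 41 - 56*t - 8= 28 - 49*t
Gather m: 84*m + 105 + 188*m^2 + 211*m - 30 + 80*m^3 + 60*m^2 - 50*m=80*m^3 + 248*m^2 + 245*m + 75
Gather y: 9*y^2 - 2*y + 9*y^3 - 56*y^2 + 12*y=9*y^3 - 47*y^2 + 10*y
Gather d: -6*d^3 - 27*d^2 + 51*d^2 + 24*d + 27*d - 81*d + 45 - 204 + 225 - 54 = -6*d^3 + 24*d^2 - 30*d + 12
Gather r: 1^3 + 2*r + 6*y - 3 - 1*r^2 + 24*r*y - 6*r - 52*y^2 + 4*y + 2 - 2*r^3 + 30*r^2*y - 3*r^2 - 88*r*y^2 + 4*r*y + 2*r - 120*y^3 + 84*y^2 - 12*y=-2*r^3 + r^2*(30*y - 4) + r*(-88*y^2 + 28*y - 2) - 120*y^3 + 32*y^2 - 2*y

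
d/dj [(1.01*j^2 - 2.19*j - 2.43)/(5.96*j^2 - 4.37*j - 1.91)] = (8.6387*j^2 + 25.1074*j - 6.4362)/(35.5216*j^4 - 52.0904*j^3 - 3.6703*j^2 + 16.6934*j + 3.6481)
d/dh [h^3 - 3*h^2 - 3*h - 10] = 3*h^2 - 6*h - 3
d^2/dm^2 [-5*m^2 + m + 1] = -10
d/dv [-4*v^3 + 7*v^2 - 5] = 2*v*(7 - 6*v)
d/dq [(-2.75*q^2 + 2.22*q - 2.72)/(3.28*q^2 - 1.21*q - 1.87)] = (-3.9541*q^2 + 28.1282*q - 7.4426)/(10.7584*q^4 - 7.9376*q^3 - 10.8031*q^2 + 4.5254*q + 3.4969)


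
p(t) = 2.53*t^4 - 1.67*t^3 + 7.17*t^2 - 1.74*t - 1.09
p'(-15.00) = -35499.09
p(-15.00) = 135355.76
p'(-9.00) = -7914.09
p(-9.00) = 18412.10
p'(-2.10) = -147.67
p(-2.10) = 98.85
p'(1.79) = 65.92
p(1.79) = 35.16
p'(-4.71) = -1237.83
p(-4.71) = 1585.76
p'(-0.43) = -9.64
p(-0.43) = 1.20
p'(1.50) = 42.65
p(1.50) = 19.60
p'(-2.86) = -320.48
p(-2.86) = 270.87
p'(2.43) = 148.73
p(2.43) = 101.27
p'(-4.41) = -1030.37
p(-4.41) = 1246.17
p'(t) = 10.12*t^3 - 5.01*t^2 + 14.34*t - 1.74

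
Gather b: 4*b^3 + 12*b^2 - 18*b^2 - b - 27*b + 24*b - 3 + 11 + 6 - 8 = 4*b^3 - 6*b^2 - 4*b + 6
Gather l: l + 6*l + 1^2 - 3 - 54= 7*l - 56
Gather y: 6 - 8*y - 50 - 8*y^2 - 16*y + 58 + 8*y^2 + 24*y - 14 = 0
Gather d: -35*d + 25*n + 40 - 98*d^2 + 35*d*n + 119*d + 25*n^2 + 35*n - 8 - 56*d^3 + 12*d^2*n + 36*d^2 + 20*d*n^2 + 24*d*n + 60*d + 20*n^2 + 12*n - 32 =-56*d^3 + d^2*(12*n - 62) + d*(20*n^2 + 59*n + 144) + 45*n^2 + 72*n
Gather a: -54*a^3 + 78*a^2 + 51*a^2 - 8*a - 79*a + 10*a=-54*a^3 + 129*a^2 - 77*a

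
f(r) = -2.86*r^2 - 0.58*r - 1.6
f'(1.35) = -8.30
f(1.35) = -7.60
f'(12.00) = -69.22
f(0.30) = -2.03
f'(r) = -5.72*r - 0.58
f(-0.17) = -1.58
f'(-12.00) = 68.06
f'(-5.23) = 29.34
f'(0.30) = -2.30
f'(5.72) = -33.30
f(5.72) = -98.49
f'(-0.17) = 0.39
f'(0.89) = -5.67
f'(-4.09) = 22.81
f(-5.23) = -76.80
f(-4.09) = -47.07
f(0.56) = -2.82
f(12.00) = -420.40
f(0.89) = -4.38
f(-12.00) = -406.48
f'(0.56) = -3.78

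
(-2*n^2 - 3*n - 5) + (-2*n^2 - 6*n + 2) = -4*n^2 - 9*n - 3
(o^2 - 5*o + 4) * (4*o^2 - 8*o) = 4*o^4 - 28*o^3 + 56*o^2 - 32*o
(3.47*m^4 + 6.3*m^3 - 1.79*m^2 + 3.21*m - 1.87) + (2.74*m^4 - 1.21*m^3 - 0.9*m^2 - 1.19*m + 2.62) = 6.21*m^4 + 5.09*m^3 - 2.69*m^2 + 2.02*m + 0.75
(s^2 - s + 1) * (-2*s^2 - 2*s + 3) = -2*s^4 + 3*s^2 - 5*s + 3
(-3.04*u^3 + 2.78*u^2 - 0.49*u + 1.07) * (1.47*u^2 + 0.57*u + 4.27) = -4.4688*u^5 + 2.3538*u^4 - 12.1165*u^3 + 13.1642*u^2 - 1.4824*u + 4.5689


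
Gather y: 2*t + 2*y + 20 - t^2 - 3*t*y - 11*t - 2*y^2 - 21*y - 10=-t^2 - 9*t - 2*y^2 + y*(-3*t - 19) + 10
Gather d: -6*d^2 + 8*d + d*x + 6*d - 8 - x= -6*d^2 + d*(x + 14) - x - 8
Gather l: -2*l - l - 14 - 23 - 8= -3*l - 45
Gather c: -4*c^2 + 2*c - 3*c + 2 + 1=-4*c^2 - c + 3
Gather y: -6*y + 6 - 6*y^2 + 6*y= 6 - 6*y^2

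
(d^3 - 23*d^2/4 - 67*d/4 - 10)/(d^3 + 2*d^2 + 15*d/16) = 4*(d^2 - 7*d - 8)/(d*(4*d + 3))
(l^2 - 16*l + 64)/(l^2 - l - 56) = (l - 8)/(l + 7)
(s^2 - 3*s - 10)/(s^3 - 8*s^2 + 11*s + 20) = (s + 2)/(s^2 - 3*s - 4)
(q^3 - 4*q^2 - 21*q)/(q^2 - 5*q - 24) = q*(q - 7)/(q - 8)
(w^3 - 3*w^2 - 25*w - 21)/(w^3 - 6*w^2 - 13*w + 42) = (w + 1)/(w - 2)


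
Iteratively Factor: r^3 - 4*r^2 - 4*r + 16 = (r - 2)*(r^2 - 2*r - 8) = (r - 2)*(r + 2)*(r - 4)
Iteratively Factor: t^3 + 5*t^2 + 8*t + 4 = (t + 2)*(t^2 + 3*t + 2) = (t + 2)^2*(t + 1)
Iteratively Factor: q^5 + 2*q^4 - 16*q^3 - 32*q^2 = (q)*(q^4 + 2*q^3 - 16*q^2 - 32*q) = q*(q - 4)*(q^3 + 6*q^2 + 8*q) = q^2*(q - 4)*(q^2 + 6*q + 8) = q^2*(q - 4)*(q + 4)*(q + 2)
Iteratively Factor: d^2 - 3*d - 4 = (d - 4)*(d + 1)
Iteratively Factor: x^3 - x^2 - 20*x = (x - 5)*(x^2 + 4*x) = (x - 5)*(x + 4)*(x)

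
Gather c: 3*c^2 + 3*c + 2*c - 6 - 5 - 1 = 3*c^2 + 5*c - 12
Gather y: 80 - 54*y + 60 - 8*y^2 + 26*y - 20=-8*y^2 - 28*y + 120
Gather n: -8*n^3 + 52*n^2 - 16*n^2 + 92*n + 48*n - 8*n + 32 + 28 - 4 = -8*n^3 + 36*n^2 + 132*n + 56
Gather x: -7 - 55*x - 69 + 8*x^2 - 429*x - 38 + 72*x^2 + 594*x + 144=80*x^2 + 110*x + 30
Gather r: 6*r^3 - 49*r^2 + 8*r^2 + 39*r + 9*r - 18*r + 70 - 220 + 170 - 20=6*r^3 - 41*r^2 + 30*r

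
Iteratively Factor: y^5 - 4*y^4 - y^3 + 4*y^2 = (y)*(y^4 - 4*y^3 - y^2 + 4*y) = y*(y + 1)*(y^3 - 5*y^2 + 4*y) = y*(y - 1)*(y + 1)*(y^2 - 4*y) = y^2*(y - 1)*(y + 1)*(y - 4)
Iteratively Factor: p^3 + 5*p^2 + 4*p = (p + 4)*(p^2 + p) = (p + 1)*(p + 4)*(p)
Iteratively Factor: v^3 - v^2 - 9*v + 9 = (v + 3)*(v^2 - 4*v + 3) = (v - 3)*(v + 3)*(v - 1)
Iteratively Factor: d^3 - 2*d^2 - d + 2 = (d - 2)*(d^2 - 1) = (d - 2)*(d + 1)*(d - 1)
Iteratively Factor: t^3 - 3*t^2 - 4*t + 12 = (t - 3)*(t^2 - 4) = (t - 3)*(t + 2)*(t - 2)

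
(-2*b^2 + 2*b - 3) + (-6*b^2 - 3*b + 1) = -8*b^2 - b - 2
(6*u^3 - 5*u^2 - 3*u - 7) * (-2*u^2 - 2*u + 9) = -12*u^5 - 2*u^4 + 70*u^3 - 25*u^2 - 13*u - 63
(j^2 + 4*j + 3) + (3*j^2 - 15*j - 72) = 4*j^2 - 11*j - 69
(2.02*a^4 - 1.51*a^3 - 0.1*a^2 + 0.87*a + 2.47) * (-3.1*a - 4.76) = -6.262*a^5 - 4.9342*a^4 + 7.4976*a^3 - 2.221*a^2 - 11.7982*a - 11.7572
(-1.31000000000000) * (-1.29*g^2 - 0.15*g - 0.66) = 1.6899*g^2 + 0.1965*g + 0.8646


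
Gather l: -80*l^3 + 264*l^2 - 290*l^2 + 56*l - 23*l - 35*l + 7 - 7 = -80*l^3 - 26*l^2 - 2*l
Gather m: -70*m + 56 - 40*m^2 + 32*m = -40*m^2 - 38*m + 56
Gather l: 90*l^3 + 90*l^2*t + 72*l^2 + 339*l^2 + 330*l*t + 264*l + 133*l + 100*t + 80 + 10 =90*l^3 + l^2*(90*t + 411) + l*(330*t + 397) + 100*t + 90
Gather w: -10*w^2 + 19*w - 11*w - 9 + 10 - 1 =-10*w^2 + 8*w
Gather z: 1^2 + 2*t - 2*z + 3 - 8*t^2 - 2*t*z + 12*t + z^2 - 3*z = -8*t^2 + 14*t + z^2 + z*(-2*t - 5) + 4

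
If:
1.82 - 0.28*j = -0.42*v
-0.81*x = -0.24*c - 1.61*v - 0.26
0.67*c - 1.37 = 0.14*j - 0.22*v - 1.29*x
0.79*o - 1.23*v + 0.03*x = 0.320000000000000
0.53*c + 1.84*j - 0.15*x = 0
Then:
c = 26.30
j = -8.54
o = -14.76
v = -10.03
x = -11.81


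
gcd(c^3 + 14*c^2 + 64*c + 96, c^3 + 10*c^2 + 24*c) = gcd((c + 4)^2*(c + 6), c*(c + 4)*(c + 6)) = c^2 + 10*c + 24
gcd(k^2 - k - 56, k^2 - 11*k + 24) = k - 8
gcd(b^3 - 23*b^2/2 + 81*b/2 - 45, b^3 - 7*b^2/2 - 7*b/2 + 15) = b^2 - 11*b/2 + 15/2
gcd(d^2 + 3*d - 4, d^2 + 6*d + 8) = d + 4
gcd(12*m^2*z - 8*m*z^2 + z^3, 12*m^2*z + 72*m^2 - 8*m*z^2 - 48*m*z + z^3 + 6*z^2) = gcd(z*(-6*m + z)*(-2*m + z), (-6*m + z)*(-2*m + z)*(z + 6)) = 12*m^2 - 8*m*z + z^2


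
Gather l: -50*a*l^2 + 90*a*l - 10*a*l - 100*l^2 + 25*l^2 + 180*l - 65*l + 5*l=l^2*(-50*a - 75) + l*(80*a + 120)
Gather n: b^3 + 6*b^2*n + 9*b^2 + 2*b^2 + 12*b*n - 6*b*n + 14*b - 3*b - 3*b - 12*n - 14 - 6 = b^3 + 11*b^2 + 8*b + n*(6*b^2 + 6*b - 12) - 20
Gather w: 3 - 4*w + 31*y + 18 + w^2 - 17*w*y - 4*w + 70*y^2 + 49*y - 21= w^2 + w*(-17*y - 8) + 70*y^2 + 80*y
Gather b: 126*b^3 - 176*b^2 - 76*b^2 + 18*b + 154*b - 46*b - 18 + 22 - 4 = 126*b^3 - 252*b^2 + 126*b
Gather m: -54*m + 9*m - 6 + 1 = -45*m - 5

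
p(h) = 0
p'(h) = 0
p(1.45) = 0.00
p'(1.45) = 0.00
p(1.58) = 0.00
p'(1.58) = 0.00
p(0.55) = 0.00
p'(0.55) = 0.00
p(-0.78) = 0.00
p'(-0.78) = 0.00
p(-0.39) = 0.00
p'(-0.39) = 0.00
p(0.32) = 0.00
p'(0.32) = 0.00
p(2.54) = 0.00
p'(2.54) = 0.00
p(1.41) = 0.00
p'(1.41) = 0.00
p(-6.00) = 0.00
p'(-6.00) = 0.00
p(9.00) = 0.00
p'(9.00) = 0.00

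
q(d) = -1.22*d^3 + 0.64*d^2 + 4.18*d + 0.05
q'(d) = -3.66*d^2 + 1.28*d + 4.18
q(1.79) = 2.59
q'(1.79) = -5.26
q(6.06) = -222.62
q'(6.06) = -122.47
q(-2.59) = 14.71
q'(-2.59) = -23.69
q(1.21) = 3.88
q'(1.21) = 0.37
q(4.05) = -53.57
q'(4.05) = -50.67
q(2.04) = 0.88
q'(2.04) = -8.44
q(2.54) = -5.20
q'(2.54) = -16.18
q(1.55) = 3.52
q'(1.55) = -2.63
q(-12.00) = 2150.21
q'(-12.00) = -538.22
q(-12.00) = 2150.21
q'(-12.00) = -538.22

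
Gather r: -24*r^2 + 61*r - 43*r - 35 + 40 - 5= -24*r^2 + 18*r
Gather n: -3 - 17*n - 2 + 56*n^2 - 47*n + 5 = 56*n^2 - 64*n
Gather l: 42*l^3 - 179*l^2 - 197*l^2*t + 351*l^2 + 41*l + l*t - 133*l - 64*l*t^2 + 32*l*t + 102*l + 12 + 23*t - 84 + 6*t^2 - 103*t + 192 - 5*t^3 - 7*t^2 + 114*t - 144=42*l^3 + l^2*(172 - 197*t) + l*(-64*t^2 + 33*t + 10) - 5*t^3 - t^2 + 34*t - 24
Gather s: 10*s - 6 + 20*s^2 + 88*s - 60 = 20*s^2 + 98*s - 66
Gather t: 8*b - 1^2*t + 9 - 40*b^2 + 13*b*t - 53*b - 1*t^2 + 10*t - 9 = -40*b^2 - 45*b - t^2 + t*(13*b + 9)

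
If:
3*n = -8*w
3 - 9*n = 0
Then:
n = 1/3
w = -1/8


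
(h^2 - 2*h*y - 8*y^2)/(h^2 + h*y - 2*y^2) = (-h + 4*y)/(-h + y)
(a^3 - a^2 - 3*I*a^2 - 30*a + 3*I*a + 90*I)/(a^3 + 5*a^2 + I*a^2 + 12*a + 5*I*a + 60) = (a - 6)/(a + 4*I)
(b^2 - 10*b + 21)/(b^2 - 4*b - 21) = (b - 3)/(b + 3)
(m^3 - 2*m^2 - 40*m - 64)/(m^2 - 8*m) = m + 6 + 8/m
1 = 1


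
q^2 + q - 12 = (q - 3)*(q + 4)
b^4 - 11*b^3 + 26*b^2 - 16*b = b*(b - 8)*(b - 2)*(b - 1)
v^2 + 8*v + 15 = (v + 3)*(v + 5)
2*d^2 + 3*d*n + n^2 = (d + n)*(2*d + n)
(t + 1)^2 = t^2 + 2*t + 1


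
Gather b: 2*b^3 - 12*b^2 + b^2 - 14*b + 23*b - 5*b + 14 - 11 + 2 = 2*b^3 - 11*b^2 + 4*b + 5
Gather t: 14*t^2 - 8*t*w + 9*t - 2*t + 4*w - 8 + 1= 14*t^2 + t*(7 - 8*w) + 4*w - 7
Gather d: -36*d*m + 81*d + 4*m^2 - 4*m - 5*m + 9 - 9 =d*(81 - 36*m) + 4*m^2 - 9*m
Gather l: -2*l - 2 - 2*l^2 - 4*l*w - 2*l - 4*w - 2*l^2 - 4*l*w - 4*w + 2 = -4*l^2 + l*(-8*w - 4) - 8*w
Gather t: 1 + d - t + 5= d - t + 6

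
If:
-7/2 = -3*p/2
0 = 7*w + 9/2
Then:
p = 7/3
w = -9/14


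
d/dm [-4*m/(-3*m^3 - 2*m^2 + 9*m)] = -(24*m + 8)/(3*m^2 + 2*m - 9)^2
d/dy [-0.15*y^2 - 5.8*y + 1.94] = -0.3*y - 5.8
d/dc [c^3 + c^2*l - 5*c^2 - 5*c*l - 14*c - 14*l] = 3*c^2 + 2*c*l - 10*c - 5*l - 14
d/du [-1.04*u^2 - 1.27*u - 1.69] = -2.08*u - 1.27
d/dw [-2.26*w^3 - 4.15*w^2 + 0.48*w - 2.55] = -6.78*w^2 - 8.3*w + 0.48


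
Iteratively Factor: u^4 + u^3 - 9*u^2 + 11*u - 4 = (u - 1)*(u^3 + 2*u^2 - 7*u + 4) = (u - 1)*(u + 4)*(u^2 - 2*u + 1) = (u - 1)^2*(u + 4)*(u - 1)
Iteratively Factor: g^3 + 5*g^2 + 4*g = (g + 1)*(g^2 + 4*g) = g*(g + 1)*(g + 4)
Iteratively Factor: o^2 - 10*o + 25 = (o - 5)*(o - 5)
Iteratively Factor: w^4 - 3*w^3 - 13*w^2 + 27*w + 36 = (w - 3)*(w^3 - 13*w - 12) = (w - 3)*(w + 1)*(w^2 - w - 12) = (w - 4)*(w - 3)*(w + 1)*(w + 3)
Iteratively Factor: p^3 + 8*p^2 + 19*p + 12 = (p + 4)*(p^2 + 4*p + 3) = (p + 1)*(p + 4)*(p + 3)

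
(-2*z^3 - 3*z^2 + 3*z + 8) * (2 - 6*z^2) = 12*z^5 + 18*z^4 - 22*z^3 - 54*z^2 + 6*z + 16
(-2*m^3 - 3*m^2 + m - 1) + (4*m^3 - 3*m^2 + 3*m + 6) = 2*m^3 - 6*m^2 + 4*m + 5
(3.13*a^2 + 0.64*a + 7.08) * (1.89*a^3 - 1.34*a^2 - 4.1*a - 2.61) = 5.9157*a^5 - 2.9846*a^4 - 0.309399999999999*a^3 - 20.2805*a^2 - 30.6984*a - 18.4788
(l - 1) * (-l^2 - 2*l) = -l^3 - l^2 + 2*l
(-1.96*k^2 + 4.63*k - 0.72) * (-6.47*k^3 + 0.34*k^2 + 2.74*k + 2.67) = 12.6812*k^5 - 30.6225*k^4 + 0.8622*k^3 + 7.2082*k^2 + 10.3893*k - 1.9224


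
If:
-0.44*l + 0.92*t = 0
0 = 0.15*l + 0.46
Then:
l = -3.07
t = -1.47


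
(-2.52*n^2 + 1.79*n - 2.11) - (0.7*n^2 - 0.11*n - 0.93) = -3.22*n^2 + 1.9*n - 1.18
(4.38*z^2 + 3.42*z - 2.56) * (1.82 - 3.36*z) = -14.7168*z^3 - 3.5196*z^2 + 14.826*z - 4.6592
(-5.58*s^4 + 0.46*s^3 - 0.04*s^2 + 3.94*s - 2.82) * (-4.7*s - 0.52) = 26.226*s^5 + 0.7396*s^4 - 0.0512*s^3 - 18.4972*s^2 + 11.2052*s + 1.4664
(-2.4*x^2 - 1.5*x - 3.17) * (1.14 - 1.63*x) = 3.912*x^3 - 0.291*x^2 + 3.4571*x - 3.6138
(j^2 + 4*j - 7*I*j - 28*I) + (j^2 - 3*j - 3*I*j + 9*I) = 2*j^2 + j - 10*I*j - 19*I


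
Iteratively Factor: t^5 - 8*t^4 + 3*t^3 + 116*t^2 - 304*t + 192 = (t + 4)*(t^4 - 12*t^3 + 51*t^2 - 88*t + 48) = (t - 1)*(t + 4)*(t^3 - 11*t^2 + 40*t - 48) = (t - 3)*(t - 1)*(t + 4)*(t^2 - 8*t + 16) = (t - 4)*(t - 3)*(t - 1)*(t + 4)*(t - 4)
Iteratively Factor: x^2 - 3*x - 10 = (x + 2)*(x - 5)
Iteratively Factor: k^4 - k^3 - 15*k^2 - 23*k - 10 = (k + 2)*(k^3 - 3*k^2 - 9*k - 5) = (k + 1)*(k + 2)*(k^2 - 4*k - 5) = (k + 1)^2*(k + 2)*(k - 5)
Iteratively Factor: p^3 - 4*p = (p - 2)*(p^2 + 2*p) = (p - 2)*(p + 2)*(p)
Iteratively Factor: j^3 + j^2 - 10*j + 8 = (j - 1)*(j^2 + 2*j - 8) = (j - 1)*(j + 4)*(j - 2)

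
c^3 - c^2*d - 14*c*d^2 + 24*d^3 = (c - 3*d)*(c - 2*d)*(c + 4*d)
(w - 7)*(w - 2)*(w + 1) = w^3 - 8*w^2 + 5*w + 14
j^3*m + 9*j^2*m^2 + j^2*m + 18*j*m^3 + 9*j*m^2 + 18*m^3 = (j + 3*m)*(j + 6*m)*(j*m + m)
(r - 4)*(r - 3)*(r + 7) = r^3 - 37*r + 84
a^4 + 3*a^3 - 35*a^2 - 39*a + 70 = (a - 5)*(a - 1)*(a + 2)*(a + 7)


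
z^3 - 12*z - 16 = (z - 4)*(z + 2)^2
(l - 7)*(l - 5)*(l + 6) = l^3 - 6*l^2 - 37*l + 210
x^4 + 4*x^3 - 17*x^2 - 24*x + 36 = (x - 3)*(x - 1)*(x + 2)*(x + 6)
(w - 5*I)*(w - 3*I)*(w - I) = w^3 - 9*I*w^2 - 23*w + 15*I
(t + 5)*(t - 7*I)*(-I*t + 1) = -I*t^3 - 6*t^2 - 5*I*t^2 - 30*t - 7*I*t - 35*I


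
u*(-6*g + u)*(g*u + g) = -6*g^2*u^2 - 6*g^2*u + g*u^3 + g*u^2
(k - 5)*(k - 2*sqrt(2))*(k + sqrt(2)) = k^3 - 5*k^2 - sqrt(2)*k^2 - 4*k + 5*sqrt(2)*k + 20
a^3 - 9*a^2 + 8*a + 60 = (a - 6)*(a - 5)*(a + 2)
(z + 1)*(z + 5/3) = z^2 + 8*z/3 + 5/3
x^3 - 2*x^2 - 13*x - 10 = (x - 5)*(x + 1)*(x + 2)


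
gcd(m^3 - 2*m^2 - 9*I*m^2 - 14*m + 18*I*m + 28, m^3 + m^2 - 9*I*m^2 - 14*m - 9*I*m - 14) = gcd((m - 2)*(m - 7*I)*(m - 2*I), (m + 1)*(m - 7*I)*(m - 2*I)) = m^2 - 9*I*m - 14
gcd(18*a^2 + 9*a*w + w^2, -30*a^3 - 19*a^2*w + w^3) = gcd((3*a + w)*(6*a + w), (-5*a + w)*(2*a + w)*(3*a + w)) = 3*a + w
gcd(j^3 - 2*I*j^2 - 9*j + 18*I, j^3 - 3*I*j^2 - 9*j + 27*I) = j^2 - 9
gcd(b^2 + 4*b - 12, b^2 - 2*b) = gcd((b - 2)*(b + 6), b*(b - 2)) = b - 2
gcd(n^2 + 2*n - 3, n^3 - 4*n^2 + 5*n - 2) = n - 1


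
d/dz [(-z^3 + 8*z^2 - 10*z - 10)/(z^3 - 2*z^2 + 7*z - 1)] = (-6*z^4 + 6*z^3 + 69*z^2 - 56*z + 80)/(z^6 - 4*z^5 + 18*z^4 - 30*z^3 + 53*z^2 - 14*z + 1)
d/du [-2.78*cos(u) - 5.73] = 2.78*sin(u)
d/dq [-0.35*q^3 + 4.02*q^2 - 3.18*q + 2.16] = -1.05*q^2 + 8.04*q - 3.18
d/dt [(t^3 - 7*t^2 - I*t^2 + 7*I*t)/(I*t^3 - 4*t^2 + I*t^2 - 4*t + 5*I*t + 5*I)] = (t^2*(5 - 8*I) + 10*t - 35)/(t^4 + t^3*(2 + 10*I) + t^2*(-24 + 20*I) + t*(-50 + 10*I) - 25)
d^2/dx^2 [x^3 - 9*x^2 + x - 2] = 6*x - 18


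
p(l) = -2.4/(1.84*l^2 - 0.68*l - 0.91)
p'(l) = -2.4*(0.68 - 3.68*l)/(1.84*l^2 - 0.68*l - 0.91)^2 = (8.832*l - 1.632)/(-1.84*l^2 + 0.68*l + 0.91)^2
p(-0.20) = 3.43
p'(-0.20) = -6.93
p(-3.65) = -0.09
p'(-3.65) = -0.05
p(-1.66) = -0.45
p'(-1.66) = -0.58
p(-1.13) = -1.09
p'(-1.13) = -2.38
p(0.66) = 4.31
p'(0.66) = 13.51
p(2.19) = -0.37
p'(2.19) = 0.43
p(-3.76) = -0.09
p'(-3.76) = -0.05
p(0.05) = 2.55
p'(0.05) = -1.35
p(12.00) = -0.01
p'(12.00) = 0.00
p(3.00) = -0.18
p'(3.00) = 0.13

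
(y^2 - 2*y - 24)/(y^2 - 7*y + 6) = (y + 4)/(y - 1)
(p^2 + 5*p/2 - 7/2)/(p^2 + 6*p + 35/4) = 2*(p - 1)/(2*p + 5)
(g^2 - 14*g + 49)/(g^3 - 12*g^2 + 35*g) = (g - 7)/(g*(g - 5))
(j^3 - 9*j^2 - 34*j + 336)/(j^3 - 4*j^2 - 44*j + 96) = (j - 7)/(j - 2)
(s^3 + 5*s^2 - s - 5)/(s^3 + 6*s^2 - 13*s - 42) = (s^3 + 5*s^2 - s - 5)/(s^3 + 6*s^2 - 13*s - 42)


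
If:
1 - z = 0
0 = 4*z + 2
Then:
No Solution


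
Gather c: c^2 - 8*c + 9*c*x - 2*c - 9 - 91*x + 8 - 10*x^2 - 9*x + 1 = c^2 + c*(9*x - 10) - 10*x^2 - 100*x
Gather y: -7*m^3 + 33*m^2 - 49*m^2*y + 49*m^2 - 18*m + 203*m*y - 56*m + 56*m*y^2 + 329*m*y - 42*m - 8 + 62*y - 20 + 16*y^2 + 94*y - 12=-7*m^3 + 82*m^2 - 116*m + y^2*(56*m + 16) + y*(-49*m^2 + 532*m + 156) - 40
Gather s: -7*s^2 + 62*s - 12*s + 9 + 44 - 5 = -7*s^2 + 50*s + 48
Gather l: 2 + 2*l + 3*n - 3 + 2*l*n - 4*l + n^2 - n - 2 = l*(2*n - 2) + n^2 + 2*n - 3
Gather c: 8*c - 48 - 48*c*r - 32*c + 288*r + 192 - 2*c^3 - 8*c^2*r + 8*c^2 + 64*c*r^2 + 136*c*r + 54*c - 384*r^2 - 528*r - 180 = -2*c^3 + c^2*(8 - 8*r) + c*(64*r^2 + 88*r + 30) - 384*r^2 - 240*r - 36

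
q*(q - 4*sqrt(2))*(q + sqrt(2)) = q^3 - 3*sqrt(2)*q^2 - 8*q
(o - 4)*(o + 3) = o^2 - o - 12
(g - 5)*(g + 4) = g^2 - g - 20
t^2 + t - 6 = (t - 2)*(t + 3)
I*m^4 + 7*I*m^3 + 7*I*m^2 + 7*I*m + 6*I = (m + 6)*(m - I)*(m + I)*(I*m + I)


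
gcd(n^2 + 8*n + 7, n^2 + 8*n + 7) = n^2 + 8*n + 7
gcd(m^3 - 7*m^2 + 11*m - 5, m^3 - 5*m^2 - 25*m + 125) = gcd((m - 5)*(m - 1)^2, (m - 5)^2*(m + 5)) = m - 5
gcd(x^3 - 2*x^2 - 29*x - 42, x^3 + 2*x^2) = x + 2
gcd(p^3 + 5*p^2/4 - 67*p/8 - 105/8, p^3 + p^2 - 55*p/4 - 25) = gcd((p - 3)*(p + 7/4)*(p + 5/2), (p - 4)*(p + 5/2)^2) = p + 5/2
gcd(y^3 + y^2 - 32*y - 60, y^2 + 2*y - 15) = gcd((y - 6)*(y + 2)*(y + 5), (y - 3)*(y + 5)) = y + 5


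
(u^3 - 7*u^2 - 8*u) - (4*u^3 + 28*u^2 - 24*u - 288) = -3*u^3 - 35*u^2 + 16*u + 288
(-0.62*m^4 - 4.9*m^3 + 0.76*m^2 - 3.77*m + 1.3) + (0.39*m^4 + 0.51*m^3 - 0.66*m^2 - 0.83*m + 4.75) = -0.23*m^4 - 4.39*m^3 + 0.1*m^2 - 4.6*m + 6.05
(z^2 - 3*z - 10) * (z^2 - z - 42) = z^4 - 4*z^3 - 49*z^2 + 136*z + 420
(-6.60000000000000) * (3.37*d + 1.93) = -22.242*d - 12.738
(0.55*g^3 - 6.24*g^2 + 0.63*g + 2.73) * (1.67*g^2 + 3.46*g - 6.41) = 0.9185*g^5 - 8.5178*g^4 - 24.0638*g^3 + 46.7373*g^2 + 5.4075*g - 17.4993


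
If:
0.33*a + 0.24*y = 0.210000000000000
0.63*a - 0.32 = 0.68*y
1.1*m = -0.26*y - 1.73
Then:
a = 0.58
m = -1.59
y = 0.07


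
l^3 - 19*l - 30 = (l - 5)*(l + 2)*(l + 3)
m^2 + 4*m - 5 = (m - 1)*(m + 5)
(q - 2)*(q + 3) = q^2 + q - 6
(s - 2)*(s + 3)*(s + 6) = s^3 + 7*s^2 - 36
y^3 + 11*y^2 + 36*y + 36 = (y + 2)*(y + 3)*(y + 6)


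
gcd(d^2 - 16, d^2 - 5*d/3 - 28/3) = d - 4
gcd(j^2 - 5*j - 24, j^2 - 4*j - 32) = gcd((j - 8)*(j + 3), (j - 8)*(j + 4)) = j - 8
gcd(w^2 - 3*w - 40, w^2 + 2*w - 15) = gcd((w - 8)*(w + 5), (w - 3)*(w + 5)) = w + 5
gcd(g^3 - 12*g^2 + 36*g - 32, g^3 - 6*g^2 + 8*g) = g - 2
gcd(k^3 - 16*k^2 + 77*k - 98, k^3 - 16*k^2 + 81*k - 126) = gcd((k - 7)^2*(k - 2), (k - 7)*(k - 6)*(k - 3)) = k - 7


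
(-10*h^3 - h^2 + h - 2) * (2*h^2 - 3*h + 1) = -20*h^5 + 28*h^4 - 5*h^3 - 8*h^2 + 7*h - 2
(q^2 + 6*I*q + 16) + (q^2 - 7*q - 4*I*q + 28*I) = 2*q^2 - 7*q + 2*I*q + 16 + 28*I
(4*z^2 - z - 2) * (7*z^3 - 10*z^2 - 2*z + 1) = 28*z^5 - 47*z^4 - 12*z^3 + 26*z^2 + 3*z - 2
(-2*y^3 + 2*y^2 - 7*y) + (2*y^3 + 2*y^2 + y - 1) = 4*y^2 - 6*y - 1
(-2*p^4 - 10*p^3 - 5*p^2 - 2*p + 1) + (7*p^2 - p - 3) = -2*p^4 - 10*p^3 + 2*p^2 - 3*p - 2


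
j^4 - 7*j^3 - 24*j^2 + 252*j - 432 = (j - 6)*(j - 4)*(j - 3)*(j + 6)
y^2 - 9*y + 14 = (y - 7)*(y - 2)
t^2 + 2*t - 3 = (t - 1)*(t + 3)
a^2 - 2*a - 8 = (a - 4)*(a + 2)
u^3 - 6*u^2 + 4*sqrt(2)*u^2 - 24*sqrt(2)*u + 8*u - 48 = (u - 6)*(u + 2*sqrt(2))^2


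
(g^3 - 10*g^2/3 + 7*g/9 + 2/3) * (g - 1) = g^4 - 13*g^3/3 + 37*g^2/9 - g/9 - 2/3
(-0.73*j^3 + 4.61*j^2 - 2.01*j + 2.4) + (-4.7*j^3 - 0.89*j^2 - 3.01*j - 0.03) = -5.43*j^3 + 3.72*j^2 - 5.02*j + 2.37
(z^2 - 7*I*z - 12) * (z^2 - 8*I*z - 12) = z^4 - 15*I*z^3 - 80*z^2 + 180*I*z + 144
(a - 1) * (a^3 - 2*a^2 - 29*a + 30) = a^4 - 3*a^3 - 27*a^2 + 59*a - 30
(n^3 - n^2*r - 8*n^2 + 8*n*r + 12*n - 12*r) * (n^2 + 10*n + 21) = n^5 - n^4*r + 2*n^4 - 2*n^3*r - 47*n^3 + 47*n^2*r - 48*n^2 + 48*n*r + 252*n - 252*r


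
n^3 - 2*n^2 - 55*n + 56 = (n - 8)*(n - 1)*(n + 7)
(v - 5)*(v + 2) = v^2 - 3*v - 10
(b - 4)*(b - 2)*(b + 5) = b^3 - b^2 - 22*b + 40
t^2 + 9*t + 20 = (t + 4)*(t + 5)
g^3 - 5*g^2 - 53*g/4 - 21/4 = (g - 7)*(g + 1/2)*(g + 3/2)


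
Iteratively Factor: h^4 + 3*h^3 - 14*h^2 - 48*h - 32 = (h - 4)*(h^3 + 7*h^2 + 14*h + 8) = (h - 4)*(h + 1)*(h^2 + 6*h + 8) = (h - 4)*(h + 1)*(h + 4)*(h + 2)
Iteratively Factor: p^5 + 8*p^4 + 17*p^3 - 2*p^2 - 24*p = (p + 3)*(p^4 + 5*p^3 + 2*p^2 - 8*p) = p*(p + 3)*(p^3 + 5*p^2 + 2*p - 8) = p*(p - 1)*(p + 3)*(p^2 + 6*p + 8) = p*(p - 1)*(p + 2)*(p + 3)*(p + 4)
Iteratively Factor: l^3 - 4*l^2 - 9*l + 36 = (l - 3)*(l^2 - l - 12) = (l - 4)*(l - 3)*(l + 3)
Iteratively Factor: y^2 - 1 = (y + 1)*(y - 1)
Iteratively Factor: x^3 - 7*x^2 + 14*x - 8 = (x - 1)*(x^2 - 6*x + 8) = (x - 2)*(x - 1)*(x - 4)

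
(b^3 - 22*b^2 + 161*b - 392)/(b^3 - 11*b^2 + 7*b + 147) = (b - 8)/(b + 3)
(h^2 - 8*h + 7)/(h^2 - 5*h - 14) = (h - 1)/(h + 2)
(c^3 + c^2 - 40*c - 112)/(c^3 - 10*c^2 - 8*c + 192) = (c^2 - 3*c - 28)/(c^2 - 14*c + 48)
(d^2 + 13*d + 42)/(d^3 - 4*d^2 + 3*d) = (d^2 + 13*d + 42)/(d*(d^2 - 4*d + 3))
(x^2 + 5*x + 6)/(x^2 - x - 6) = (x + 3)/(x - 3)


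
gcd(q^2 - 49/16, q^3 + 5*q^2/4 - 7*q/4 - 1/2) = 1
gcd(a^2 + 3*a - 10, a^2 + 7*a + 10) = a + 5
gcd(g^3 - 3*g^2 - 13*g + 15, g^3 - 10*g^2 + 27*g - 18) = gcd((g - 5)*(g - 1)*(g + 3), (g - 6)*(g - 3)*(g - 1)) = g - 1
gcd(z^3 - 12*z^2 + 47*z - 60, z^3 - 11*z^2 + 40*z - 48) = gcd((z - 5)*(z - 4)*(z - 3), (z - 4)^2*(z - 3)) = z^2 - 7*z + 12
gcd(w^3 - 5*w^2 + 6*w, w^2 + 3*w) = w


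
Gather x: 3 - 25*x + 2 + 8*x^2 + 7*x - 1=8*x^2 - 18*x + 4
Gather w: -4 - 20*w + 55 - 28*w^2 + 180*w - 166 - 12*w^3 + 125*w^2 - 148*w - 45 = -12*w^3 + 97*w^2 + 12*w - 160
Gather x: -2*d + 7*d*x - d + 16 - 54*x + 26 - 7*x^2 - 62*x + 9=-3*d - 7*x^2 + x*(7*d - 116) + 51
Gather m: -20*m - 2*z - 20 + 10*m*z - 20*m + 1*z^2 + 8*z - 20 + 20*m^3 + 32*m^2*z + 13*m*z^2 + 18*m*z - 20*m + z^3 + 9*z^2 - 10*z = 20*m^3 + 32*m^2*z + m*(13*z^2 + 28*z - 60) + z^3 + 10*z^2 - 4*z - 40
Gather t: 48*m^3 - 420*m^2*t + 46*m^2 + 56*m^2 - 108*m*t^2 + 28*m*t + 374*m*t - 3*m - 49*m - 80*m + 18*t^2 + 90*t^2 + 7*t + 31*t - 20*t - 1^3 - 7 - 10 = 48*m^3 + 102*m^2 - 132*m + t^2*(108 - 108*m) + t*(-420*m^2 + 402*m + 18) - 18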